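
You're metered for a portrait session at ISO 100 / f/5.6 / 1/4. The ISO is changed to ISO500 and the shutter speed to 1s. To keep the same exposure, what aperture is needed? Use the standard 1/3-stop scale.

f/25

ISO: 100 → 125 → 160 → 200 → 250 → 320 → 400 → 500 — 2 1/3 stops higher (brighter).
Shutter speed: 1/4 → 0.3 → 0.4 → 0.5 → 0.6 → 0.8 → 1 — 2 stops longer (brighter).
Net change so far: 4 1/3 stops brighter. Offset with the aperture: f/5.6 → f/6.3 → f/7.1 → f/8 → f/9 → f/10 → f/11 → f/13 → f/14 → f/16 → f/18 → f/20 → f/22 → f/25.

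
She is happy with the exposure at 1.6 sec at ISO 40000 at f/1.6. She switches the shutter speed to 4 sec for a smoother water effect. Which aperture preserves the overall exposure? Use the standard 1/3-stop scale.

f/2.5

Shutter speed: 1.6 → 2 → 2.5 → 3.2 → 4 — 1 1/3 stops longer (brighter).
Need 1 1/3 stops darker from the aperture: f/1.6 → f/1.8 → f/2 → f/2.2 → f/2.5.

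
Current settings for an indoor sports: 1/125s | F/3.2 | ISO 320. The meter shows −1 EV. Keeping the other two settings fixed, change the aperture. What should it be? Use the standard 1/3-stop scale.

f/2.2

Underexposed by 1 stop → need 1 stop brighter.
Aperture: f/3.2 → f/2.8 → f/2.5 → f/2.2.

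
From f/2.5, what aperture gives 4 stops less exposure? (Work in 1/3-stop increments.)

Aperture: f/2.5 → f/2.8 → f/3.2 → f/3.5 → f/4 → f/4.5 → f/5 → f/5.6 → f/6.3 → f/7.1 → f/8 → f/9 → f/10 — 4 stops narrower (darker).

f/10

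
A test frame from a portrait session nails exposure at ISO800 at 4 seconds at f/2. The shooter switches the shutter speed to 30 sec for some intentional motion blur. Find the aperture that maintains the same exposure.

f/5.6

Shutter speed: 4 → 8 → 15 → 30 — 3 stops slower (brighter).
Need 3 stops darker from the aperture: f/2 → f/2.8 → f/4 → f/5.6.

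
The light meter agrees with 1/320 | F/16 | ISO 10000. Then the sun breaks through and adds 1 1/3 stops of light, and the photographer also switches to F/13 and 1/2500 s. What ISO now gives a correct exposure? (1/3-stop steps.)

Scene light: 1 1/3 stops brighter.
Aperture: f/16 → f/14 → f/13 — 2/3 stop wider (brighter).
Shutter speed: 1/320 → 1/400 → 1/500 → 1/640 → 1/800 → 1/1000 → 1/1250 → 1/1600 → 1/2000 → 1/2500 — 3 stops shorter (darker).
Net so far: 1 stop darker. ISO: 10000 → 12800 → 16000 → 20000.

ISO 20000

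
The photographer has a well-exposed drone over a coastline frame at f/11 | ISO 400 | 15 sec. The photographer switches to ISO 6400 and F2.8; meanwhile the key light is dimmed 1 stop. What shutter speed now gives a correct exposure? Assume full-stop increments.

1/8s

Scene light: 1 stop darker.
ISO: 400 → 800 → 1600 → 3200 → 6400 — 4 stops higher (brighter).
Aperture: f/11 → f/8 → f/5.6 → f/4 → f/2.8 — 4 stops larger aperture (brighter).
Net so far: 7 stops brighter. Shutter speed: 15 → 8 → 4 → 2 → 1 → 1/2 → 1/4 → 1/8.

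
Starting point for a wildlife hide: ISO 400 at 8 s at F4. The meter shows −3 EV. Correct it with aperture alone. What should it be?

Underexposed by 3 stops → need 3 stops brighter.
Aperture: f/4 → f/2.8 → f/2 → f/1.4.

f/1.4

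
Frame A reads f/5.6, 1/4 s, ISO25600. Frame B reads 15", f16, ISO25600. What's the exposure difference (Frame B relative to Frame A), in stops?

3 stops brighter

Aperture: f/5.6 → f/8 → f/11 → f/16 — 3 stops stopped down (darker).
Shutter speed: 1/4 → 1/2 → 1 → 2 → 4 → 8 → 15 — 6 stops slower (brighter).
ISO: unchanged.
Net: −3 +6 = +3 stops.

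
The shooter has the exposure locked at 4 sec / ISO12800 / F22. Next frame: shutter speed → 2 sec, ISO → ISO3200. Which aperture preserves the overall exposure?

f/8

Shutter speed: 4 → 2 — 1 stop shorter (darker).
ISO: 12800 → 6400 → 3200 — 2 stops dropped (darker).
Net change so far: 3 stops darker. Offset with the aperture: f/22 → f/16 → f/11 → f/8.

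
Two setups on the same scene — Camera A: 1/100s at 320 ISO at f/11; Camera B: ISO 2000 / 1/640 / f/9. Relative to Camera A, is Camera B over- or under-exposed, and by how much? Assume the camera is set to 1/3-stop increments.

Aperture: f/11 → f/10 → f/9 — 2/3 stop opened up (brighter).
Shutter speed: 1/100 → 1/125 → 1/160 → 1/200 → 1/250 → 1/320 → 1/400 → 1/500 → 1/640 — 2 2/3 stops shorter (darker).
ISO: 320 → 400 → 500 → 640 → 800 → 1000 → 1250 → 1600 → 2000 — 2 2/3 stops raised (brighter).
Net: +2/3 −2 2/3 +2 2/3 = +2/3 stops.

2/3 stop brighter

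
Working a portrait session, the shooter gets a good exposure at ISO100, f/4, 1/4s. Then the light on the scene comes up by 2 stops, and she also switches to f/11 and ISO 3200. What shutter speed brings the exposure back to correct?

1/60s

Scene light: 2 stops brighter.
Aperture: f/4 → f/5.6 → f/8 → f/11 — 3 stops narrower (darker).
ISO: 100 → 200 → 400 → 800 → 1600 → 3200 — 5 stops higher (brighter).
Net so far: 4 stops brighter. Shutter speed: 1/4 → 1/8 → 1/15 → 1/30 → 1/60.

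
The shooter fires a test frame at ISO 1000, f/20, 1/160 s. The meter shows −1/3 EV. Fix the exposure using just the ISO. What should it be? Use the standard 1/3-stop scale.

ISO 1250

Underexposed by 1/3 stop → need 1/3 stop brighter.
ISO: 1000 → 1250.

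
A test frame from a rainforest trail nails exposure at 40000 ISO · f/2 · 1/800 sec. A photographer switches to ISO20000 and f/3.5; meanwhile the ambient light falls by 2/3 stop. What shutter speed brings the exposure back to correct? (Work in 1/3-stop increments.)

Scene light: 2/3 stop darker.
ISO: 40000 → 32000 → 25600 → 20000 — 1 stop dropped (darker).
Aperture: f/2 → f/2.2 → f/2.5 → f/2.8 → f/3.2 → f/3.5 — 1 2/3 stops narrower (darker).
Net so far: 3 1/3 stops darker. Shutter speed: 1/800 → 1/640 → 1/500 → 1/400 → 1/320 → 1/250 → 1/200 → 1/160 → 1/125 → 1/100 → 1/80.

1/80s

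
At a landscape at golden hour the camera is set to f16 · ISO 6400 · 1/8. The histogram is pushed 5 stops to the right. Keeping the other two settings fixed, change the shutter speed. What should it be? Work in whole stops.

Overexposed by 5 stops → need 5 stops darker.
Shutter speed: 1/8 → 1/15 → 1/30 → 1/60 → 1/125 → 1/250.

1/250s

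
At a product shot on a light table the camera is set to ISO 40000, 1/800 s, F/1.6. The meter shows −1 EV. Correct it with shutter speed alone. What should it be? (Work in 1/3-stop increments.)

1/400s

Underexposed by 1 stop → need 1 stop brighter.
Shutter speed: 1/800 → 1/640 → 1/500 → 1/400.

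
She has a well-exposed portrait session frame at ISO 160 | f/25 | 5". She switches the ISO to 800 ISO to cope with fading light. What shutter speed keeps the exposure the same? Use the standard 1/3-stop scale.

ISO: 160 → 200 → 250 → 320 → 400 → 500 → 640 → 800 — 2 1/3 stops raised (brighter).
Need 2 1/3 stops darker from the shutter speed: 5 → 4 → 3.2 → 2.5 → 2 → 1.6 → 1.3 → 1.

1 s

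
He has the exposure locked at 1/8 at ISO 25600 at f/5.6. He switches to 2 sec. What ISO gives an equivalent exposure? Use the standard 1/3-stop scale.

ISO 1600

Shutter speed: 1/8 → 1/6 → 1/5 → 1/4 → 0.3 → 0.4 → 0.5 → 0.6 → 0.8 → 1 → 1.3 → 1.6 → 2 — 4 stops longer (brighter).
Need 4 stops darker from the ISO: 25600 → 20000 → 16000 → 12800 → 10000 → 8000 → 6400 → 5000 → 4000 → 3200 → 2500 → 2000 → 1600.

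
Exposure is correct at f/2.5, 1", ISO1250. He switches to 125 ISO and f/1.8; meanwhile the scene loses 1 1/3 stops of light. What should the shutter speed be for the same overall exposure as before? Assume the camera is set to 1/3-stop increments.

13 s

Scene light: 1 1/3 stops darker.
ISO: 1250 → 1000 → 800 → 640 → 500 → 400 → 320 → 250 → 200 → 160 → 125 — 3 1/3 stops dropped (darker).
Aperture: f/2.5 → f/2.2 → f/2 → f/1.8 — 1 stop opened up (brighter).
Net so far: 3 2/3 stops darker. Shutter speed: 1 → 1.3 → 1.6 → 2 → 2.5 → 3.2 → 4 → 5 → 6 → 8 → 10 → 13.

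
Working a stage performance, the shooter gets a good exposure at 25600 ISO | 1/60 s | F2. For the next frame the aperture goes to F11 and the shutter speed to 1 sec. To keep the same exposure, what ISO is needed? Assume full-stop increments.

Aperture: f/2 → f/2.8 → f/4 → f/5.6 → f/8 → f/11 — 5 stops smaller aperture (darker).
Shutter speed: 1/60 → 1/30 → 1/15 → 1/8 → 1/4 → 1/2 → 1 — 6 stops longer (brighter).
Net change so far: 1 stop brighter. Offset with the ISO: 25600 → 12800.

ISO 12800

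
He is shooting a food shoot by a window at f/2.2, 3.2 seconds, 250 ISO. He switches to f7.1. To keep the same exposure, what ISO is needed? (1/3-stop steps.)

ISO 2500

Aperture: f/2.2 → f/2.5 → f/2.8 → f/3.2 → f/3.5 → f/4 → f/4.5 → f/5 → f/5.6 → f/6.3 → f/7.1 — 3 1/3 stops narrower (darker).
Need 3 1/3 stops brighter from the ISO: 250 → 320 → 400 → 500 → 640 → 800 → 1000 → 1250 → 1600 → 2000 → 2500.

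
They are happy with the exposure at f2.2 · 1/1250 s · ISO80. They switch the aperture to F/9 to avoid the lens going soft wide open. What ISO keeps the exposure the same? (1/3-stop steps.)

ISO 1250

Aperture: f/2.2 → f/2.5 → f/2.8 → f/3.2 → f/3.5 → f/4 → f/4.5 → f/5 → f/5.6 → f/6.3 → f/7.1 → f/8 → f/9 — 4 stops smaller aperture (darker).
Need 4 stops brighter from the ISO: 80 → 100 → 125 → 160 → 200 → 250 → 320 → 400 → 500 → 640 → 800 → 1000 → 1250.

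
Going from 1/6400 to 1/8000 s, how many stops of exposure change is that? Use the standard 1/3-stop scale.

1/3 stop

1/6400 → 1/8000 — count the steps: 1 third-stops = 1/3 stop.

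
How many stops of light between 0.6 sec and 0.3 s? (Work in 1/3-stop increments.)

0.6 → 0.5 → 0.4 → 0.3 — count the steps: 3 third-stops = 1 stop.

1 stop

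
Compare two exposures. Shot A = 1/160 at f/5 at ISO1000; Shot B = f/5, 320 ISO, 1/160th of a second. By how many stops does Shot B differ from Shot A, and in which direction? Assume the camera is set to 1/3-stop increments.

1 2/3 stops darker

Aperture: unchanged.
Shutter speed: unchanged.
ISO: 1000 → 800 → 640 → 500 → 400 → 320 — 1 2/3 stops dropped (darker).
Net: −1 2/3 = −1 2/3 stops.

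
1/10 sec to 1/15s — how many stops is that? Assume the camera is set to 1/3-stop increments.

1/10 → 1/13 → 1/15 — count the steps: 2 third-stops = 2/3 stop.

2/3 stop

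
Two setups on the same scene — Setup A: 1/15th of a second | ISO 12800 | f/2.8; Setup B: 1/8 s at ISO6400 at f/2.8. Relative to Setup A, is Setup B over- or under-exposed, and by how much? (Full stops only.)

same exposure (0 stops)

Aperture: unchanged.
Shutter speed: 1/15 → 1/8 — 1 stop slower (brighter).
ISO: 12800 → 6400 — 1 stop lower (darker).
Net: +1 −1 = 0 stops.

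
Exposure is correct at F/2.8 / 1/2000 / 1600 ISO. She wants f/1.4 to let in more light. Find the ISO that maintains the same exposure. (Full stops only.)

ISO 400

Aperture: f/2.8 → f/2 → f/1.4 — 2 stops wider (brighter).
Need 2 stops darker from the ISO: 1600 → 800 → 400.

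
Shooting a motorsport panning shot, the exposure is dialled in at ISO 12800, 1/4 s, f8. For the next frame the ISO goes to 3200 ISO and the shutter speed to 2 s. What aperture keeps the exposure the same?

f/11

ISO: 12800 → 6400 → 3200 — 2 stops lower (darker).
Shutter speed: 1/4 → 1/2 → 1 → 2 — 3 stops longer (brighter).
Net change so far: 1 stop brighter. Offset with the aperture: f/8 → f/11.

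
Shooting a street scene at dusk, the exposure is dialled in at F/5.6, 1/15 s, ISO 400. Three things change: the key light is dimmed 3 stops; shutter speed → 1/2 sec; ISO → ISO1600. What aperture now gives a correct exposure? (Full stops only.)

f/11

Scene light: 3 stops darker.
Shutter speed: 1/15 → 1/8 → 1/4 → 1/2 — 3 stops longer (brighter).
ISO: 400 → 800 → 1600 — 2 stops raised (brighter).
Net so far: 2 stops brighter. Aperture: f/5.6 → f/8 → f/11.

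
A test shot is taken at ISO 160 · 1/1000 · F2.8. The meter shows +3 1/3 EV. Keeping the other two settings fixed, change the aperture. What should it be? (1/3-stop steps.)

Overexposed by 3 1/3 stops → need 3 1/3 stops darker.
Aperture: f/2.8 → f/3.2 → f/3.5 → f/4 → f/4.5 → f/5 → f/5.6 → f/6.3 → f/7.1 → f/8 → f/9.

f/9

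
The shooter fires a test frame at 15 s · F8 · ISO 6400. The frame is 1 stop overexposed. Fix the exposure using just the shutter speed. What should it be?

8 s

Overexposed by 1 stop → need 1 stop darker.
Shutter speed: 15 → 8.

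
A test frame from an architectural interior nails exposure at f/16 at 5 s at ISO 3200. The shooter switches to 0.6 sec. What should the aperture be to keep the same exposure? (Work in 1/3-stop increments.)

f/5.6

Shutter speed: 5 → 4 → 3.2 → 2.5 → 2 → 1.6 → 1.3 → 1 → 0.8 → 0.6 — 3 stops faster (darker).
Need 3 stops brighter from the aperture: f/16 → f/14 → f/13 → f/11 → f/10 → f/9 → f/8 → f/7.1 → f/6.3 → f/5.6.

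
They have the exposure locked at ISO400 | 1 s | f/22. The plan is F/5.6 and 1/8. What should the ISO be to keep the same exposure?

ISO 200

Aperture: f/22 → f/16 → f/11 → f/8 → f/5.6 — 4 stops wider (brighter).
Shutter speed: 1 → 1/2 → 1/4 → 1/8 — 3 stops shorter (darker).
Net change so far: 1 stop brighter. Offset with the ISO: 400 → 200.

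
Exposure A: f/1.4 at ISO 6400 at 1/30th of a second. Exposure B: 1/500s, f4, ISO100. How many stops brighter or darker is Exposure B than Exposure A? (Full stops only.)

13 stops darker

Aperture: f/1.4 → f/2 → f/2.8 → f/4 — 3 stops smaller aperture (darker).
Shutter speed: 1/30 → 1/60 → 1/125 → 1/250 → 1/500 — 4 stops shorter (darker).
ISO: 6400 → 3200 → 1600 → 800 → 400 → 200 → 100 — 6 stops lower (darker).
Net: −3 −4 −6 = −13 stops.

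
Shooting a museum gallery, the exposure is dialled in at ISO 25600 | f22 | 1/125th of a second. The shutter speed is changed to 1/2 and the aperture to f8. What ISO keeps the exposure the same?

Shutter speed: 1/125 → 1/60 → 1/30 → 1/15 → 1/8 → 1/4 → 1/2 — 6 stops longer (brighter).
Aperture: f/22 → f/16 → f/11 → f/8 — 3 stops wider (brighter).
Net change so far: 9 stops brighter. Offset with the ISO: 25600 → 12800 → 6400 → 3200 → 1600 → 800 → 400 → 200 → 100 → 50.

ISO 50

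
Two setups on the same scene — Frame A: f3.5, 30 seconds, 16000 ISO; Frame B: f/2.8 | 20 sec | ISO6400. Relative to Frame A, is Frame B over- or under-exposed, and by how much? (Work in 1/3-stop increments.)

Aperture: f/3.5 → f/3.2 → f/2.8 — 2/3 stop larger aperture (brighter).
Shutter speed: 30 → 25 → 20 — 2/3 stop shorter (darker).
ISO: 16000 → 12800 → 10000 → 8000 → 6400 — 1 1/3 stops dropped (darker).
Net: +2/3 −2/3 −1 1/3 = −1 1/3 stops.

1 1/3 stops darker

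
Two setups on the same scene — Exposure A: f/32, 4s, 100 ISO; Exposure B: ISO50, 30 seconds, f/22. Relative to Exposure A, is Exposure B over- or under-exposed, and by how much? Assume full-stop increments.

Aperture: f/32 → f/22 — 1 stop larger aperture (brighter).
Shutter speed: 4 → 8 → 15 → 30 — 3 stops longer (brighter).
ISO: 100 → 50 — 1 stop lower (darker).
Net: +1 +3 −1 = +3 stops.

3 stops brighter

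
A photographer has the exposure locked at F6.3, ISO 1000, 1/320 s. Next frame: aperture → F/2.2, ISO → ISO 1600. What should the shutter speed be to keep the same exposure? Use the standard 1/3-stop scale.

Aperture: f/6.3 → f/5.6 → f/5 → f/4.5 → f/4 → f/3.5 → f/3.2 → f/2.8 → f/2.5 → f/2.2 — 3 stops opened up (brighter).
ISO: 1000 → 1250 → 1600 — 2/3 stop raised (brighter).
Net change so far: 3 2/3 stops brighter. Offset with the shutter speed: 1/320 → 1/400 → 1/500 → 1/640 → 1/800 → 1/1000 → 1/1250 → 1/1600 → 1/2000 → 1/2500 → 1/3200 → 1/4000.

1/4000s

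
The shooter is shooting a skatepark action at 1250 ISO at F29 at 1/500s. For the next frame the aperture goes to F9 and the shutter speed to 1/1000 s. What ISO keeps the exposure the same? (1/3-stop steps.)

ISO 250

Aperture: f/29 → f/25 → f/22 → f/20 → f/18 → f/16 → f/14 → f/13 → f/11 → f/10 → f/9 — 3 1/3 stops opened up (brighter).
Shutter speed: 1/500 → 1/640 → 1/800 → 1/1000 — 1 stop faster (darker).
Net change so far: 2 1/3 stops brighter. Offset with the ISO: 1250 → 1000 → 800 → 640 → 500 → 400 → 320 → 250.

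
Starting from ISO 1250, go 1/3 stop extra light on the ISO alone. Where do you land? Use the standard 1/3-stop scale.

ISO 1600

ISO: 1250 → 1600 — 1/3 stop raised (brighter).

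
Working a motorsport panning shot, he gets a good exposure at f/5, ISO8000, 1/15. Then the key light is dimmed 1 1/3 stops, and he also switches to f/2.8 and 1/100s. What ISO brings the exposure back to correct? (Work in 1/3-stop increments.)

Scene light: 1 1/3 stops darker.
Aperture: f/5 → f/4.5 → f/4 → f/3.5 → f/3.2 → f/2.8 — 1 2/3 stops larger aperture (brighter).
Shutter speed: 1/15 → 1/20 → 1/25 → 1/30 → 1/40 → 1/50 → 1/60 → 1/80 → 1/100 — 2 2/3 stops shorter (darker).
Net so far: 2 1/3 stops darker. ISO: 8000 → 10000 → 12800 → 16000 → 20000 → 25600 → 32000 → 40000.

ISO 40000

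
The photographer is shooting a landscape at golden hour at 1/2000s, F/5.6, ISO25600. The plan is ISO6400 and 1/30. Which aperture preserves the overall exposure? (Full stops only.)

ISO: 25600 → 12800 → 6400 — 2 stops lower (darker).
Shutter speed: 1/2000 → 1/1000 → 1/500 → 1/250 → 1/125 → 1/60 → 1/30 — 6 stops slower (brighter).
Net change so far: 4 stops brighter. Offset with the aperture: f/5.6 → f/8 → f/11 → f/16 → f/22.

f/22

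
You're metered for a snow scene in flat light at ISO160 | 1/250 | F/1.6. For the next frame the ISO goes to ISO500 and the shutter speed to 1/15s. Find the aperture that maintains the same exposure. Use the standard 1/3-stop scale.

ISO: 160 → 200 → 250 → 320 → 400 → 500 — 1 2/3 stops higher (brighter).
Shutter speed: 1/250 → 1/200 → 1/160 → 1/125 → 1/100 → 1/80 → 1/60 → 1/50 → 1/40 → 1/30 → 1/25 → 1/20 → 1/15 — 4 stops longer (brighter).
Net change so far: 5 2/3 stops brighter. Offset with the aperture: f/1.6 → f/1.8 → f/2 → f/2.2 → f/2.5 → f/2.8 → f/3.2 → f/3.5 → f/4 → f/4.5 → f/5 → f/5.6 → f/6.3 → f/7.1 → f/8 → f/9 → f/10 → f/11.

f/11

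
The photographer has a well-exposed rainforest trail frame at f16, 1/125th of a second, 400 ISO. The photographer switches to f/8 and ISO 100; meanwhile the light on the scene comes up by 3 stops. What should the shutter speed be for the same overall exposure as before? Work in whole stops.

1/1000s

Scene light: 3 stops brighter.
Aperture: f/16 → f/11 → f/8 — 2 stops larger aperture (brighter).
ISO: 400 → 200 → 100 — 2 stops lower (darker).
Net so far: 3 stops brighter. Shutter speed: 1/125 → 1/250 → 1/500 → 1/1000.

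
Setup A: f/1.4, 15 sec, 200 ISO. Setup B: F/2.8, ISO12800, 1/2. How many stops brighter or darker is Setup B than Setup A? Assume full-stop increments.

1 stop darker

Aperture: f/1.4 → f/2 → f/2.8 — 2 stops stopped down (darker).
Shutter speed: 15 → 8 → 4 → 2 → 1 → 1/2 — 5 stops shorter (darker).
ISO: 200 → 400 → 800 → 1600 → 3200 → 6400 → 12800 — 6 stops higher (brighter).
Net: −2 −5 +6 = −1 stop.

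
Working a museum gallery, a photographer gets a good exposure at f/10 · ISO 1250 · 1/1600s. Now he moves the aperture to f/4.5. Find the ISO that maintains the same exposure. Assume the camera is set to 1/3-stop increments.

Aperture: f/10 → f/9 → f/8 → f/7.1 → f/6.3 → f/5.6 → f/5 → f/4.5 — 2 1/3 stops opened up (brighter).
Need 2 1/3 stops darker from the ISO: 1250 → 1000 → 800 → 640 → 500 → 400 → 320 → 250.

ISO 250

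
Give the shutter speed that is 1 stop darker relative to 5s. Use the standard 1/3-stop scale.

Shutter speed: 5 → 4 → 3.2 → 2.5 — 1 stop shorter (darker).

2.5 s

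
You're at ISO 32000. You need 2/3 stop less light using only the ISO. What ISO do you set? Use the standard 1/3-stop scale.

ISO: 32000 → 25600 → 20000 — 2/3 stop dropped (darker).

ISO 20000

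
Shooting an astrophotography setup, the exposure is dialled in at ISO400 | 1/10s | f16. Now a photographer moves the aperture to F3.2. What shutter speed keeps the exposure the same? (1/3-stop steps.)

Aperture: f/16 → f/14 → f/13 → f/11 → f/10 → f/9 → f/8 → f/7.1 → f/6.3 → f/5.6 → f/5 → f/4.5 → f/4 → f/3.5 → f/3.2 — 4 2/3 stops wider (brighter).
Need 4 2/3 stops darker from the shutter speed: 1/10 → 1/13 → 1/15 → 1/20 → 1/25 → 1/30 → 1/40 → 1/50 → 1/60 → 1/80 → 1/100 → 1/125 → 1/160 → 1/200 → 1/250.

1/250s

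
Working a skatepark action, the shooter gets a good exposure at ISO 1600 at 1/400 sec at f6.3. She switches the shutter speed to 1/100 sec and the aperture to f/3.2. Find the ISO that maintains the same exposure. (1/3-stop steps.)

Shutter speed: 1/400 → 1/320 → 1/250 → 1/200 → 1/160 → 1/125 → 1/100 — 2 stops slower (brighter).
Aperture: f/6.3 → f/5.6 → f/5 → f/4.5 → f/4 → f/3.5 → f/3.2 — 2 stops opened up (brighter).
Net change so far: 4 stops brighter. Offset with the ISO: 1600 → 1250 → 1000 → 800 → 640 → 500 → 400 → 320 → 250 → 200 → 160 → 125 → 100.

ISO 100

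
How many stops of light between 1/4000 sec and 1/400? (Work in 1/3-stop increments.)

3 1/3 stops

1/4000 → 1/3200 → 1/2500 → 1/2000 → 1/1600 → 1/1250 → 1/1000 → 1/800 → 1/640 → 1/500 → 1/400 — count the steps: 10 third-stops = 3 1/3 stops.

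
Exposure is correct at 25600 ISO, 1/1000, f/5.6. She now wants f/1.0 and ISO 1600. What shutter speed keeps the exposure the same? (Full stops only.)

Aperture: f/5.6 → f/4 → f/2.8 → f/2 → f/1.4 → f/1.0 — 5 stops wider (brighter).
ISO: 25600 → 12800 → 6400 → 3200 → 1600 — 4 stops dropped (darker).
Net change so far: 1 stop brighter. Offset with the shutter speed: 1/1000 → 1/2000.

1/2000s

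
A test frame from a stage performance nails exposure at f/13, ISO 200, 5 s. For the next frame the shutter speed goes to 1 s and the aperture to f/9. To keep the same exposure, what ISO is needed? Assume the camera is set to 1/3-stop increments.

ISO 500

Shutter speed: 5 → 4 → 3.2 → 2.5 → 2 → 1.6 → 1.3 → 1 — 2 1/3 stops shorter (darker).
Aperture: f/13 → f/11 → f/10 → f/9 — 1 stop larger aperture (brighter).
Net change so far: 1 1/3 stops darker. Offset with the ISO: 200 → 250 → 320 → 400 → 500.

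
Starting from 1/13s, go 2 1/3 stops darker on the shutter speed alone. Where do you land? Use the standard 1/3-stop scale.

1/60s

Shutter speed: 1/13 → 1/15 → 1/20 → 1/25 → 1/30 → 1/40 → 1/50 → 1/60 — 2 1/3 stops faster (darker).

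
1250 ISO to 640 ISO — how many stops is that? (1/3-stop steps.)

1250 → 1000 → 800 → 640 — count the steps: 3 third-stops = 1 stop.

1 stop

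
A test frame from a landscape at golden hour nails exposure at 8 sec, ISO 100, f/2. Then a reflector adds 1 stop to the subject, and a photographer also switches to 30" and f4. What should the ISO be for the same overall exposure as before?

Scene light: 1 stop brighter.
Shutter speed: 8 → 15 → 30 — 2 stops slower (brighter).
Aperture: f/2 → f/2.8 → f/4 — 2 stops narrower (darker).
Net so far: 1 stop brighter. ISO: 100 → 50.

ISO 50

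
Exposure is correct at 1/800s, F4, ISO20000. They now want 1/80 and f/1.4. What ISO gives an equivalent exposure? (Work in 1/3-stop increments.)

ISO 250

Shutter speed: 1/800 → 1/640 → 1/500 → 1/400 → 1/320 → 1/250 → 1/200 → 1/160 → 1/125 → 1/100 → 1/80 — 3 1/3 stops slower (brighter).
Aperture: f/4 → f/3.5 → f/3.2 → f/2.8 → f/2.5 → f/2.2 → f/2 → f/1.8 → f/1.6 → f/1.4 — 3 stops wider (brighter).
Net change so far: 6 1/3 stops brighter. Offset with the ISO: 20000 → 16000 → 12800 → 10000 → 8000 → 6400 → 5000 → 4000 → 3200 → 2500 → 2000 → 1600 → 1250 → 1000 → 800 → 640 → 500 → 400 → 320 → 250.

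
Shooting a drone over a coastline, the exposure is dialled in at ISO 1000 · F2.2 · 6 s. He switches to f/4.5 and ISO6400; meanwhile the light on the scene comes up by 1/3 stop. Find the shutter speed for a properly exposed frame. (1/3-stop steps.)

Scene light: 1/3 stop brighter.
Aperture: f/2.2 → f/2.5 → f/2.8 → f/3.2 → f/3.5 → f/4 → f/4.5 — 2 stops stopped down (darker).
ISO: 1000 → 1250 → 1600 → 2000 → 2500 → 3200 → 4000 → 5000 → 6400 — 2 2/3 stops raised (brighter).
Net so far: 1 stop brighter. Shutter speed: 6 → 5 → 4 → 3.2.

3.2 s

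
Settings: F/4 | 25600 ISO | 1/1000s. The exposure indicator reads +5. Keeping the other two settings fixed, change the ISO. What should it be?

Overexposed by 5 stops → need 5 stops darker.
ISO: 25600 → 12800 → 6400 → 3200 → 1600 → 800.

ISO 800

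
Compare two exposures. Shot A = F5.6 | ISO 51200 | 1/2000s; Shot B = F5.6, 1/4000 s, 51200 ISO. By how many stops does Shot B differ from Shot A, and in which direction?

1 stop darker

Aperture: unchanged.
Shutter speed: 1/2000 → 1/4000 — 1 stop faster (darker).
ISO: unchanged.
Net: −1 = −1 stop.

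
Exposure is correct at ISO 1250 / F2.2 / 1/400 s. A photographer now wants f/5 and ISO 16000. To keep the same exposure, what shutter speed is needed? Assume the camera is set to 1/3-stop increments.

Aperture: f/2.2 → f/2.5 → f/2.8 → f/3.2 → f/3.5 → f/4 → f/4.5 → f/5 — 2 1/3 stops narrower (darker).
ISO: 1250 → 1600 → 2000 → 2500 → 3200 → 4000 → 5000 → 6400 → 8000 → 10000 → 12800 → 16000 — 3 2/3 stops higher (brighter).
Net change so far: 1 1/3 stops brighter. Offset with the shutter speed: 1/400 → 1/500 → 1/640 → 1/800 → 1/1000.

1/1000s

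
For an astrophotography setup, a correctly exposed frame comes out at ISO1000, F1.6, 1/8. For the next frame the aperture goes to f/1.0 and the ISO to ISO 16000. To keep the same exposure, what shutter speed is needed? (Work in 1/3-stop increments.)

Aperture: f/1.6 → f/1.4 → f/1.2 → f/1.1 → f/1.0 — 1 1/3 stops wider (brighter).
ISO: 1000 → 1250 → 1600 → 2000 → 2500 → 3200 → 4000 → 5000 → 6400 → 8000 → 10000 → 12800 → 16000 — 4 stops higher (brighter).
Net change so far: 5 1/3 stops brighter. Offset with the shutter speed: 1/8 → 1/10 → 1/13 → 1/15 → 1/20 → 1/25 → 1/30 → 1/40 → 1/50 → 1/60 → 1/80 → 1/100 → 1/125 → 1/160 → 1/200 → 1/250 → 1/320.

1/320s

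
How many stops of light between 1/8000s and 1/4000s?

1 stop

1/8000 → 1/4000 — count the steps: 1 stop.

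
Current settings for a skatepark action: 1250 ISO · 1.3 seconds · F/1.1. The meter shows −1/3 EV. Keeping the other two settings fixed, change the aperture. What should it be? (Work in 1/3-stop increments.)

Underexposed by 1/3 stop → need 1/3 stop brighter.
Aperture: f/1.1 → f/1.0.

f/1.0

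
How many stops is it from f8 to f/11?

1 stop

f/8 → f/11 — count the steps: 1 stop.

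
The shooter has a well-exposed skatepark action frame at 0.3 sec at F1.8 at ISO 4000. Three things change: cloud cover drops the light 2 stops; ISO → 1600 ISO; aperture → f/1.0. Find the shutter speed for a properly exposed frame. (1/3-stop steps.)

1 s

Scene light: 2 stops darker.
ISO: 4000 → 3200 → 2500 → 2000 → 1600 — 1 1/3 stops dropped (darker).
Aperture: f/1.8 → f/1.6 → f/1.4 → f/1.2 → f/1.1 → f/1.0 — 1 2/3 stops wider (brighter).
Net so far: 1 2/3 stops darker. Shutter speed: 0.3 → 0.4 → 0.5 → 0.6 → 0.8 → 1.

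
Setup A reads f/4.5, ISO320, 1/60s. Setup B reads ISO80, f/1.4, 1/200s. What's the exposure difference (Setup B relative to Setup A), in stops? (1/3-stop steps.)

1/3 stop darker

Aperture: f/4.5 → f/4 → f/3.5 → f/3.2 → f/2.8 → f/2.5 → f/2.2 → f/2 → f/1.8 → f/1.6 → f/1.4 — 3 1/3 stops wider (brighter).
Shutter speed: 1/60 → 1/80 → 1/100 → 1/125 → 1/160 → 1/200 — 1 2/3 stops faster (darker).
ISO: 320 → 250 → 200 → 160 → 125 → 100 → 80 — 2 stops dropped (darker).
Net: +3 1/3 −1 2/3 −2 = −1/3 stops.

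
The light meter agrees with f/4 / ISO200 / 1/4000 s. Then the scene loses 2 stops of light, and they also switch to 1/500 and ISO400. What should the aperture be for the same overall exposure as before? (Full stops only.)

f/8

Scene light: 2 stops darker.
Shutter speed: 1/4000 → 1/2000 → 1/1000 → 1/500 — 3 stops longer (brighter).
ISO: 200 → 400 — 1 stop raised (brighter).
Net so far: 2 stops brighter. Aperture: f/4 → f/5.6 → f/8.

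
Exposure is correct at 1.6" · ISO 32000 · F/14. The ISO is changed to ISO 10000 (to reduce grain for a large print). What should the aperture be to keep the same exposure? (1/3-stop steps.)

ISO: 32000 → 25600 → 20000 → 16000 → 12800 → 10000 — 1 2/3 stops dropped (darker).
Need 1 2/3 stops brighter from the aperture: f/14 → f/13 → f/11 → f/10 → f/9 → f/8.

f/8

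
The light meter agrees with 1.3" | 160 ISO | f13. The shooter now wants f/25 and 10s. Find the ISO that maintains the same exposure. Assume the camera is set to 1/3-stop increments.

Aperture: f/13 → f/14 → f/16 → f/18 → f/20 → f/22 → f/25 — 2 stops stopped down (darker).
Shutter speed: 1.3 → 1.6 → 2 → 2.5 → 3.2 → 4 → 5 → 6 → 8 → 10 — 3 stops slower (brighter).
Net change so far: 1 stop brighter. Offset with the ISO: 160 → 125 → 100 → 80.

ISO 80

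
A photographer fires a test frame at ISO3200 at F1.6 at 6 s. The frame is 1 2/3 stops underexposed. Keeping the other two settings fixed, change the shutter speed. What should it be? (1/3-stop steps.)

20 s

Underexposed by 1 2/3 stops → need 1 2/3 stops brighter.
Shutter speed: 6 → 8 → 10 → 13 → 15 → 20.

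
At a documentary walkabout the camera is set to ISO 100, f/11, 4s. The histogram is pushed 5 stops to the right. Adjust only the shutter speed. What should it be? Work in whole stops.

1/8s

Overexposed by 5 stops → need 5 stops darker.
Shutter speed: 4 → 2 → 1 → 1/2 → 1/4 → 1/8.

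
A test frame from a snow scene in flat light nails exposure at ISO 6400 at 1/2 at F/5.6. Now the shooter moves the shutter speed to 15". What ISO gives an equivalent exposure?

ISO 200

Shutter speed: 1/2 → 1 → 2 → 4 → 8 → 15 — 5 stops longer (brighter).
Need 5 stops darker from the ISO: 6400 → 3200 → 1600 → 800 → 400 → 200.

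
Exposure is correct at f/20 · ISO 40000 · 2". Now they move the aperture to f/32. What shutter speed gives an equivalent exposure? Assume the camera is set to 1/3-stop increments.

Aperture: f/20 → f/22 → f/25 → f/29 → f/32 — 1 1/3 stops stopped down (darker).
Need 1 1/3 stops brighter from the shutter speed: 2 → 2.5 → 3.2 → 4 → 5.

5 s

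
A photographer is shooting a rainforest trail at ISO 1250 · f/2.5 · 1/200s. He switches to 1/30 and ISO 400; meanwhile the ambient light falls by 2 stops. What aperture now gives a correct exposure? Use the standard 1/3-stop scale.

Scene light: 2 stops darker.
Shutter speed: 1/200 → 1/160 → 1/125 → 1/100 → 1/80 → 1/60 → 1/50 → 1/40 → 1/30 — 2 2/3 stops longer (brighter).
ISO: 1250 → 1000 → 800 → 640 → 500 → 400 — 1 2/3 stops dropped (darker).
Net so far: 1 stop darker. Aperture: f/2.5 → f/2.2 → f/2 → f/1.8.

f/1.8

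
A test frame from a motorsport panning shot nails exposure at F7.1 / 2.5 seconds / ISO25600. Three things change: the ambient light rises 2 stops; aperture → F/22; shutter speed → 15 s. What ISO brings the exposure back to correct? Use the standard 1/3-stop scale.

ISO 10000

Scene light: 2 stops brighter.
Aperture: f/7.1 → f/8 → f/9 → f/10 → f/11 → f/13 → f/14 → f/16 → f/18 → f/20 → f/22 — 3 1/3 stops narrower (darker).
Shutter speed: 2.5 → 3.2 → 4 → 5 → 6 → 8 → 10 → 13 → 15 — 2 2/3 stops slower (brighter).
Net so far: 1 1/3 stops brighter. ISO: 25600 → 20000 → 16000 → 12800 → 10000.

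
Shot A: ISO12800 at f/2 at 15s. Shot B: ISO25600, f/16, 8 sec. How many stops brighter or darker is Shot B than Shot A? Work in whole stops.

6 stops darker

Aperture: f/2 → f/2.8 → f/4 → f/5.6 → f/8 → f/11 → f/16 — 6 stops smaller aperture (darker).
Shutter speed: 15 → 8 — 1 stop faster (darker).
ISO: 12800 → 25600 — 1 stop higher (brighter).
Net: −6 −1 +1 = −6 stops.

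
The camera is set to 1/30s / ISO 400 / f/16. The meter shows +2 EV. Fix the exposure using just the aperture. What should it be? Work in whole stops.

Overexposed by 2 stops → need 2 stops darker.
Aperture: f/16 → f/22 → f/32.

f/32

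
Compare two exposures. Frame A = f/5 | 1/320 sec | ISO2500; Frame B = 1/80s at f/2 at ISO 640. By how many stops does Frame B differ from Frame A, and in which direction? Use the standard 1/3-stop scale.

2 2/3 stops brighter

Aperture: f/5 → f/4.5 → f/4 → f/3.5 → f/3.2 → f/2.8 → f/2.5 → f/2.2 → f/2 — 2 2/3 stops wider (brighter).
Shutter speed: 1/320 → 1/250 → 1/200 → 1/160 → 1/125 → 1/100 → 1/80 — 2 stops longer (brighter).
ISO: 2500 → 2000 → 1600 → 1250 → 1000 → 800 → 640 — 2 stops lower (darker).
Net: +2 2/3 +2 −2 = +2 2/3 stops.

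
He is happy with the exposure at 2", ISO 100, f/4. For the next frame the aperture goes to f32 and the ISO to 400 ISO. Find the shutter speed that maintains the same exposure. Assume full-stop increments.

Aperture: f/4 → f/5.6 → f/8 → f/11 → f/16 → f/22 → f/32 — 6 stops stopped down (darker).
ISO: 100 → 200 → 400 — 2 stops raised (brighter).
Net change so far: 4 stops darker. Offset with the shutter speed: 2 → 4 → 8 → 15 → 30.

30 s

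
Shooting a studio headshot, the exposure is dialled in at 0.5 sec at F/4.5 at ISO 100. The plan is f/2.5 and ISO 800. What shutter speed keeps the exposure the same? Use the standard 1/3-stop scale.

Aperture: f/4.5 → f/4 → f/3.5 → f/3.2 → f/2.8 → f/2.5 — 1 2/3 stops opened up (brighter).
ISO: 100 → 125 → 160 → 200 → 250 → 320 → 400 → 500 → 640 → 800 — 3 stops raised (brighter).
Net change so far: 4 2/3 stops brighter. Offset with the shutter speed: 0.5 → 0.4 → 0.3 → 1/4 → 1/5 → 1/6 → 1/8 → 1/10 → 1/13 → 1/15 → 1/20 → 1/25 → 1/30 → 1/40 → 1/50.

1/50s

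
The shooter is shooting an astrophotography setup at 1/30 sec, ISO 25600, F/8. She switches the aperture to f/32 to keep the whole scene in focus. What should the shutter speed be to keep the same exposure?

Aperture: f/8 → f/11 → f/16 → f/22 → f/32 — 4 stops smaller aperture (darker).
Need 4 stops brighter from the shutter speed: 1/30 → 1/15 → 1/8 → 1/4 → 1/2.

1/2s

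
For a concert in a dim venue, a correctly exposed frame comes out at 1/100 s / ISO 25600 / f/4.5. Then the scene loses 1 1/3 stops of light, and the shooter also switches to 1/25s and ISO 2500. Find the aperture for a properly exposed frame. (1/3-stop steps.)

Scene light: 1 1/3 stops darker.
Shutter speed: 1/100 → 1/80 → 1/60 → 1/50 → 1/40 → 1/30 → 1/25 — 2 stops longer (brighter).
ISO: 25600 → 20000 → 16000 → 12800 → 10000 → 8000 → 6400 → 5000 → 4000 → 3200 → 2500 — 3 1/3 stops dropped (darker).
Net so far: 2 2/3 stops darker. Aperture: f/4.5 → f/4 → f/3.5 → f/3.2 → f/2.8 → f/2.5 → f/2.2 → f/2 → f/1.8.

f/1.8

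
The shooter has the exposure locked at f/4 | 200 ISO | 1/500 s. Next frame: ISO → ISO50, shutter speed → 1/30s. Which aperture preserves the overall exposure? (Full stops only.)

ISO: 200 → 100 → 50 — 2 stops dropped (darker).
Shutter speed: 1/500 → 1/250 → 1/125 → 1/60 → 1/30 — 4 stops longer (brighter).
Net change so far: 2 stops brighter. Offset with the aperture: f/4 → f/5.6 → f/8.

f/8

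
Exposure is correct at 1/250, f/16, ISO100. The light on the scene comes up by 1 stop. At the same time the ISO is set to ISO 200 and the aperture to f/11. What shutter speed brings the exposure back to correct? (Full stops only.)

Scene light: 1 stop brighter.
ISO: 100 → 200 — 1 stop higher (brighter).
Aperture: f/16 → f/11 — 1 stop larger aperture (brighter).
Net so far: 3 stops brighter. Shutter speed: 1/250 → 1/500 → 1/1000 → 1/2000.

1/2000s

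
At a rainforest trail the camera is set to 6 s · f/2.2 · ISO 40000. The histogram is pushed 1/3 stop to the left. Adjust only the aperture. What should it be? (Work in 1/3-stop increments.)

Underexposed by 1/3 stop → need 1/3 stop brighter.
Aperture: f/2.2 → f/2.

f/2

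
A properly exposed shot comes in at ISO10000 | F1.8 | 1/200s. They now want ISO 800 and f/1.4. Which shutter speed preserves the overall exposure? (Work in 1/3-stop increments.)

1/25s

ISO: 10000 → 8000 → 6400 → 5000 → 4000 → 3200 → 2500 → 2000 → 1600 → 1250 → 1000 → 800 — 3 2/3 stops lower (darker).
Aperture: f/1.8 → f/1.6 → f/1.4 — 2/3 stop wider (brighter).
Net change so far: 3 stops darker. Offset with the shutter speed: 1/200 → 1/160 → 1/125 → 1/100 → 1/80 → 1/60 → 1/50 → 1/40 → 1/30 → 1/25.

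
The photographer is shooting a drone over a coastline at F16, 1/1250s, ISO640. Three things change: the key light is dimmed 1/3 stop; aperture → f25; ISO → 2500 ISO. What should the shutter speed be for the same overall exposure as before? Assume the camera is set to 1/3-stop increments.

1/1600s

Scene light: 1/3 stop darker.
Aperture: f/16 → f/18 → f/20 → f/22 → f/25 — 1 1/3 stops smaller aperture (darker).
ISO: 640 → 800 → 1000 → 1250 → 1600 → 2000 → 2500 — 2 stops higher (brighter).
Net so far: 1/3 stop brighter. Shutter speed: 1/1250 → 1/1600.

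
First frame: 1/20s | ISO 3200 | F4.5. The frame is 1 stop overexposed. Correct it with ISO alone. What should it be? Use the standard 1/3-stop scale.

ISO 1600

Overexposed by 1 stop → need 1 stop darker.
ISO: 3200 → 2500 → 2000 → 1600.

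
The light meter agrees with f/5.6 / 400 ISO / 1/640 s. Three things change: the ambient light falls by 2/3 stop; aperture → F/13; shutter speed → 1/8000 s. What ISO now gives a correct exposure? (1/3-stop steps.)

ISO 40000

Scene light: 2/3 stop darker.
Aperture: f/5.6 → f/6.3 → f/7.1 → f/8 → f/9 → f/10 → f/11 → f/13 — 2 1/3 stops smaller aperture (darker).
Shutter speed: 1/640 → 1/800 → 1/1000 → 1/1250 → 1/1600 → 1/2000 → 1/2500 → 1/3200 → 1/4000 → 1/5000 → 1/6400 → 1/8000 — 3 2/3 stops shorter (darker).
Net so far: 6 2/3 stops darker. ISO: 400 → 500 → 640 → 800 → 1000 → 1250 → 1600 → 2000 → 2500 → 3200 → 4000 → 5000 → 6400 → 8000 → 10000 → 12800 → 16000 → 20000 → 25600 → 32000 → 40000.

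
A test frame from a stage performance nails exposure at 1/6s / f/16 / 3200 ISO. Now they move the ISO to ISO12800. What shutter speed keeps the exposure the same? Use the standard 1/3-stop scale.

1/25s

ISO: 3200 → 4000 → 5000 → 6400 → 8000 → 10000 → 12800 — 2 stops higher (brighter).
Need 2 stops darker from the shutter speed: 1/6 → 1/8 → 1/10 → 1/13 → 1/15 → 1/20 → 1/25.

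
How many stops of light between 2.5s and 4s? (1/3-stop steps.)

2.5 → 3.2 → 4 — count the steps: 2 third-stops = 2/3 stop.

2/3 stop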